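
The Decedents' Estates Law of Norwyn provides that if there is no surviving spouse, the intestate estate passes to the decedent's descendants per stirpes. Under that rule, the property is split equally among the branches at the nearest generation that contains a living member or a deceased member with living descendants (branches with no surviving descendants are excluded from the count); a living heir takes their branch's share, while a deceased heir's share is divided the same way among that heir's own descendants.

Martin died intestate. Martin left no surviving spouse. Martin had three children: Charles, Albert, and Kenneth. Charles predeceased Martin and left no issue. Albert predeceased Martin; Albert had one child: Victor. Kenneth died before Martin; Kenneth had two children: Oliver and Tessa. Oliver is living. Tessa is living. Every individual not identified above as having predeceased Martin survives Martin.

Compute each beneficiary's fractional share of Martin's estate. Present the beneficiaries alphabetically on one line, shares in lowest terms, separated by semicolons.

Oliver 1/4; Tessa 1/4; Victor 1/2

There is no surviving spouse, so the entire estate passes to Martin's descendants per stirpes.
Charles left no surviving issue, so that branch lapses and is disregarded.
The estate is divided into 2 equal shares of 1/2 among Albert, Kenneth.
Albert predeceased; the 1/2 allotted to Albert's branch passes to Albert's issue by representation.
Victor is the sole taker at this level and receives the full 1/2.
Kenneth predeceased; the 1/2 allotted to Kenneth's branch passes to Kenneth's issue by representation.
The 1/2 is divided into 2 equal shares of 1/4 among Oliver, Tessa.
Oliver is living and takes 1/4.
Tessa is living and takes 1/4.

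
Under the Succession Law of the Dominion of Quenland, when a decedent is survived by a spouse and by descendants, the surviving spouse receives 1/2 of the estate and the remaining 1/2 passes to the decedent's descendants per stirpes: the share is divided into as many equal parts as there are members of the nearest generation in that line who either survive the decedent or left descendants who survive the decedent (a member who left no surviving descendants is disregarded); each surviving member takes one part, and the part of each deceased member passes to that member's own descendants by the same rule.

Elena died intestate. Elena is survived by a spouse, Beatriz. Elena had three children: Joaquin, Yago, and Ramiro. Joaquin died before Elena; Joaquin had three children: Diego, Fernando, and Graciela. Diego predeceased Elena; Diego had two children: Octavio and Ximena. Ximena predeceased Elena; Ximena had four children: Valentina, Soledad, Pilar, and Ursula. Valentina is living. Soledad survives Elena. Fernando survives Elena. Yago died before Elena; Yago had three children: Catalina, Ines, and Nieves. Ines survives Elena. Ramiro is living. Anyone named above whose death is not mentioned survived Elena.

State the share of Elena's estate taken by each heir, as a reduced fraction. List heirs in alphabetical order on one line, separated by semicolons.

Beatriz 1/2; Catalina 1/18; Fernando 1/18; Graciela 1/18; Ines 1/18; Nieves 1/18; Octavio 1/36; Pilar 1/144; Ramiro 1/6; Soledad 1/144; Ursula 1/144; Valentina 1/144

Beatriz, as surviving spouse, takes 1/2.
The remaining 1/2 passes to Elena's descendants per stirpes.
The 1/2 is divided into 3 equal shares of 1/6 among Joaquin, Yago, Ramiro.
Joaquin predeceased; the 1/6 allotted to Joaquin's branch passes to Joaquin's issue by representation.
The 1/6 is divided into 3 equal shares of 1/18 among Diego, Fernando, Graciela.
Diego predeceased; the 1/18 allotted to Diego's branch passes to Diego's issue by representation.
The 1/18 is divided into 2 equal shares of 1/36 among Octavio, Ximena.
Octavio is living and takes 1/36.
Ximena predeceased; the 1/36 allotted to Ximena's branch passes to Ximena's issue by representation.
The 1/36 is divided into 4 equal shares of 1/144 among Valentina, Soledad, Pilar, Ursula.
Valentina is living and takes 1/144.
Soledad is living and takes 1/144.
Pilar is living and takes 1/144.
Ursula is living and takes 1/144.
Fernando is living and takes 1/18.
Graciela is living and takes 1/18.
Yago predeceased; the 1/6 allotted to Yago's branch passes to Yago's issue by representation.
The 1/6 is divided into 3 equal shares of 1/18 among Catalina, Ines, Nieves.
Catalina is living and takes 1/18.
Ines is living and takes 1/18.
Nieves is living and takes 1/18.
Ramiro is living and takes 1/6.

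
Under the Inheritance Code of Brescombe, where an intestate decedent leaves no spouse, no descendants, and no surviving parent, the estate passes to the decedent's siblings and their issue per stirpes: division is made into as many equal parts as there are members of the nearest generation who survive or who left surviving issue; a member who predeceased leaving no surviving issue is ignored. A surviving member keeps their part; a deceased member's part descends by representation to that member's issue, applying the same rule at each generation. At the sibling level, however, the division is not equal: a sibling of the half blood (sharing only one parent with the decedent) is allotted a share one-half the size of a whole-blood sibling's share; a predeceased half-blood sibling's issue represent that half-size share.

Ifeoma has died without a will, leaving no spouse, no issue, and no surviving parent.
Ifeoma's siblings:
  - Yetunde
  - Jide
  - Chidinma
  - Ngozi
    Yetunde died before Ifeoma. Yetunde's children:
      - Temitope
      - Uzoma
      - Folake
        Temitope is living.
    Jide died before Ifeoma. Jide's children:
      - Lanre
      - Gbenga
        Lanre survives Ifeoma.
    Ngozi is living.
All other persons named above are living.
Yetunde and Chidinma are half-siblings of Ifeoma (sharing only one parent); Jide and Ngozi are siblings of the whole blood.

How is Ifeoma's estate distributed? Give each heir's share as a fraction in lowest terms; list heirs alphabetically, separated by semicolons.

Chidinma 1/6; Folake 1/18; Gbenga 1/6; Lanre 1/6; Ngozi 1/3; Temitope 1/18; Uzoma 1/18

No spouse, descendants, or parent survives, so the estate passes to Ifeoma's siblings per stirpes.
Half-blood siblings count for one-half the weight of whole-blood siblings at the initial division.
Dividing 1 in proportion to weights (total weight 3): Yetunde (weight 1/2) → 1/6; Jide (weight 1) → 1/3; Chidinma (weight 1/2) → 1/6; Ngozi (weight 1) → 1/3.
Yetunde predeceased; the 1/6 allotted to Yetunde's branch passes to Yetunde's issue by representation.
The 1/6 is divided into 3 equal shares of 1/18 among Temitope, Uzoma, Folake.
Temitope is living and takes 1/18.
Uzoma is living and takes 1/18.
Folake is living and takes 1/18.
Jide predeceased; the 1/3 allotted to Jide's branch passes to Jide's issue by representation.
The 1/3 is divided into 2 equal shares of 1/6 among Lanre, Gbenga.
Lanre is living and takes 1/6.
Gbenga is living and takes 1/6.
Chidinma is living and takes 1/6.
Ngozi is living and takes 1/3.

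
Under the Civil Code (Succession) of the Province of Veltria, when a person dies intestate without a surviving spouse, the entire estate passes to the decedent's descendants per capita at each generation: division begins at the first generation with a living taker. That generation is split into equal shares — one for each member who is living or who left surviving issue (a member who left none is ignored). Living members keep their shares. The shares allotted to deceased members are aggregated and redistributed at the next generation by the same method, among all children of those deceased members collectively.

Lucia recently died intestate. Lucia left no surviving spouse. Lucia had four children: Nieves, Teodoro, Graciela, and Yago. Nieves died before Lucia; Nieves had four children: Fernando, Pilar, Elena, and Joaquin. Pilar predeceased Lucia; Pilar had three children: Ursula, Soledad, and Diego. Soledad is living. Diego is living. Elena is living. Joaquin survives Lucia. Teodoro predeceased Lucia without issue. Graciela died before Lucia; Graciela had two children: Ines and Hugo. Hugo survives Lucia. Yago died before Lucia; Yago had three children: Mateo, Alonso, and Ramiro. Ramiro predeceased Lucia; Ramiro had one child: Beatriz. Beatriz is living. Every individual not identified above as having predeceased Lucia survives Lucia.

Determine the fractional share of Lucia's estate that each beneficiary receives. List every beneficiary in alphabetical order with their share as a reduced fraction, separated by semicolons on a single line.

Alonso 1/9; Beatriz 1/18; Diego 1/18; Elena 1/9; Fernando 1/9; Hugo 1/9; Ines 1/9; Joaquin 1/9; Mateo 1/9; Soledad 1/18; Ursula 1/18

There is no surviving spouse, so the entire estate passes to Lucia's descendants per capita at each generation.
No one at generation 1 (Nieves, Graciela, Yago) is living; moving to the next generation.
At generation 2 (Fernando, Pilar, Elena, Joaquin, Ines, Hugo, Mateo, Alonso, Ramiro) there are 9 shares of (1)/9 = 1/9 each.
Living: Fernando, Elena, Joaquin, Ines, Hugo, Mateo, and Alonso — each takes 1/9.
Deceased: Pilar and Ramiro. Their combined 2/9 is pooled and carried to generation 3.
At generation 3 (Ursula, Soledad, Diego, Beatriz) there are 4 shares of (2/9)/4 = 1/18 each.
Living: Ursula, Soledad, Diego, and Beatriz — each takes 1/18.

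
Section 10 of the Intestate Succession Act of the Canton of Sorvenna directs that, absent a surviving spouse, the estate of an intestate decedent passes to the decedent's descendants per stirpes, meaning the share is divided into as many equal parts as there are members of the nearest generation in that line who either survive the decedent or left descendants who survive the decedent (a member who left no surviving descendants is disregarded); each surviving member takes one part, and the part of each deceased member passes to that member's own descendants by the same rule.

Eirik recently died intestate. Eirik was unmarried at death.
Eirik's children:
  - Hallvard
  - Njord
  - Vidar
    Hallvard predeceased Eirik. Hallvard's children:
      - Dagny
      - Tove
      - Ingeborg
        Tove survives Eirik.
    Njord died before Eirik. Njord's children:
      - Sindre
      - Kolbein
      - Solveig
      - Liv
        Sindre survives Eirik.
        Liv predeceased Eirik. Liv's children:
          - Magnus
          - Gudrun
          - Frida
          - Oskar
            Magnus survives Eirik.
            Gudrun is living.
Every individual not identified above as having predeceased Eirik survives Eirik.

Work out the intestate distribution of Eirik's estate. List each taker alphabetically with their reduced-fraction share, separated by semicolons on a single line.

Dagny 1/9; Frida 1/48; Gudrun 1/48; Ingeborg 1/9; Kolbein 1/12; Magnus 1/48; Oskar 1/48; Sindre 1/12; Solveig 1/12; Tove 1/9; Vidar 1/3

There is no surviving spouse, so the entire estate passes to Eirik's descendants per stirpes.
The estate is divided into 3 equal shares of 1/3 among Hallvard, Njord, Vidar.
Hallvard predeceased; the 1/3 allotted to Hallvard's branch passes to Hallvard's issue by representation.
The 1/3 is divided into 3 equal shares of 1/9 among Dagny, Tove, Ingeborg.
Dagny is living and takes 1/9.
Tove is living and takes 1/9.
Ingeborg is living and takes 1/9.
Njord predeceased; the 1/3 allotted to Njord's branch passes to Njord's issue by representation.
The 1/3 is divided into 4 equal shares of 1/12 among Sindre, Kolbein, Solveig, Liv.
Sindre is living and takes 1/12.
Kolbein is living and takes 1/12.
Solveig is living and takes 1/12.
Liv predeceased; the 1/12 allotted to Liv's branch passes to Liv's issue by representation.
The 1/12 is divided into 4 equal shares of 1/48 among Magnus, Gudrun, Frida, Oskar.
Magnus is living and takes 1/48.
Gudrun is living and takes 1/48.
Frida is living and takes 1/48.
Oskar is living and takes 1/48.
Vidar is living and takes 1/3.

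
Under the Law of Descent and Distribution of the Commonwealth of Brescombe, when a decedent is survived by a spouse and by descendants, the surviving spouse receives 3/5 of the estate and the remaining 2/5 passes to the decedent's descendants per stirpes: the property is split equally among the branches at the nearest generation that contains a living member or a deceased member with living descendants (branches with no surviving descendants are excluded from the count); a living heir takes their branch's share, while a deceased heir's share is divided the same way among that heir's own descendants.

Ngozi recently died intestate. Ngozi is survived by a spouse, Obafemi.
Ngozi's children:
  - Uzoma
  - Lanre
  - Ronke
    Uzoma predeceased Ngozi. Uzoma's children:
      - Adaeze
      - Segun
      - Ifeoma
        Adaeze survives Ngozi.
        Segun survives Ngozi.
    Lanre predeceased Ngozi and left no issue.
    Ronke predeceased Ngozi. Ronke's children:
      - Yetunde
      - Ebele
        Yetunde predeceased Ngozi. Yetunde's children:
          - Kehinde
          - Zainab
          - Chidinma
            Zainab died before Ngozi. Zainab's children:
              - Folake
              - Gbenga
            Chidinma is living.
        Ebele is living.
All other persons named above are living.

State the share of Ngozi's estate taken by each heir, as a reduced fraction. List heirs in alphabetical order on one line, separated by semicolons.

Adaeze 1/15; Chidinma 1/30; Ebele 1/10; Folake 1/60; Gbenga 1/60; Ifeoma 1/15; Kehinde 1/30; Obafemi 3/5; Segun 1/15

Obafemi, as surviving spouse, takes 3/5.
The remaining 2/5 passes to Ngozi's descendants per stirpes.
Lanre left no surviving issue, so that branch lapses and is disregarded.
The 2/5 is divided into 2 equal shares of 1/5 among Uzoma, Ronke.
Uzoma predeceased; the 1/5 allotted to Uzoma's branch passes to Uzoma's issue by representation.
The 1/5 is divided into 3 equal shares of 1/15 among Adaeze, Segun, Ifeoma.
Adaeze is living and takes 1/15.
Segun is living and takes 1/15.
Ifeoma is living and takes 1/15.
Ronke predeceased; the 1/5 allotted to Ronke's branch passes to Ronke's issue by representation.
The 1/5 is divided into 2 equal shares of 1/10 among Yetunde, Ebele.
Yetunde predeceased; the 1/10 allotted to Yetunde's branch passes to Yetunde's issue by representation.
The 1/10 is divided into 3 equal shares of 1/30 among Kehinde, Zainab, Chidinma.
Kehinde is living and takes 1/30.
Zainab predeceased; the 1/30 allotted to Zainab's branch passes to Zainab's issue by representation.
The 1/30 is divided into 2 equal shares of 1/60 among Folake, Gbenga.
Folake is living and takes 1/60.
Gbenga is living and takes 1/60.
Chidinma is living and takes 1/30.
Ebele is living and takes 1/10.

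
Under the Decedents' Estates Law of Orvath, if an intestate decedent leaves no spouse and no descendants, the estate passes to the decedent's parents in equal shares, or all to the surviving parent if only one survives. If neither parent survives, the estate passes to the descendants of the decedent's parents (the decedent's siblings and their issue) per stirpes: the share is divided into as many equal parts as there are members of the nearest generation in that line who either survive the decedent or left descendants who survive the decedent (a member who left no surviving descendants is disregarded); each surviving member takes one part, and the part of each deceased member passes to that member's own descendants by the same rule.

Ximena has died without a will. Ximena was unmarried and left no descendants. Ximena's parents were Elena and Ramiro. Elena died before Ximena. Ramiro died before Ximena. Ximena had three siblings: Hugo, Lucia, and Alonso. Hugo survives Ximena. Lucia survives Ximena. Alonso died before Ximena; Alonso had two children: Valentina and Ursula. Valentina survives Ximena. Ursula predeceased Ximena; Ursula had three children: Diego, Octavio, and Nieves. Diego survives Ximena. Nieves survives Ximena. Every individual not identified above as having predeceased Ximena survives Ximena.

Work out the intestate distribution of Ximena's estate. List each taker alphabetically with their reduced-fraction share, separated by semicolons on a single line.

Diego 1/18; Hugo 1/3; Lucia 1/3; Nieves 1/18; Octavio 1/18; Valentina 1/6

Neither parent survives and there are no descendants, so the estate passes to Ximena's siblings and their issue per stirpes.
The estate is divided into 3 equal shares of 1/3 among Hugo, Lucia, Alonso.
Hugo is living and takes 1/3.
Lucia is living and takes 1/3.
Alonso predeceased; the 1/3 allotted to Alonso's branch passes to Alonso's issue by representation.
The 1/3 is divided into 2 equal shares of 1/6 among Valentina, Ursula.
Valentina is living and takes 1/6.
Ursula predeceased; the 1/6 allotted to Ursula's branch passes to Ursula's issue by representation.
The 1/6 is divided into 3 equal shares of 1/18 among Diego, Octavio, Nieves.
Diego is living and takes 1/18.
Octavio is living and takes 1/18.
Nieves is living and takes 1/18.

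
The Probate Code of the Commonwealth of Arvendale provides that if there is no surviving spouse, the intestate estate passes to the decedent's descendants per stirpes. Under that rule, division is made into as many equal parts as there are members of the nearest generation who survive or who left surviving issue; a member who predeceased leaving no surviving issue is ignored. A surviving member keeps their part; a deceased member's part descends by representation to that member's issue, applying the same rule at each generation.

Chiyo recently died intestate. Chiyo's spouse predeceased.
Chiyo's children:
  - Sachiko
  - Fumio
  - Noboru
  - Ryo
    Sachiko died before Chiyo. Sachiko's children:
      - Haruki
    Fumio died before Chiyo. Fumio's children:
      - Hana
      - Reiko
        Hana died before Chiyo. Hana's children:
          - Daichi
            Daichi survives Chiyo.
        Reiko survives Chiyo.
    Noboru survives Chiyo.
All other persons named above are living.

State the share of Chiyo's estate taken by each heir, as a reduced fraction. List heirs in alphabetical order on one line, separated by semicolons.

Daichi 1/8; Haruki 1/4; Noboru 1/4; Reiko 1/8; Ryo 1/4

There is no surviving spouse, so the entire estate passes to Chiyo's descendants per stirpes.
The estate is divided into 4 equal shares of 1/4 among Sachiko, Fumio, Noboru, Ryo.
Sachiko predeceased; the 1/4 allotted to Sachiko's branch passes to Sachiko's issue by representation.
Haruki is the sole taker at this level and receives the full 1/4.
Fumio predeceased; the 1/4 allotted to Fumio's branch passes to Fumio's issue by representation.
The 1/4 is divided into 2 equal shares of 1/8 among Hana, Reiko.
Hana predeceased; the 1/8 allotted to Hana's branch passes to Hana's issue by representation.
Daichi is the sole taker at this level and receives the full 1/8.
Reiko is living and takes 1/8.
Noboru is living and takes 1/4.
Ryo is living and takes 1/4.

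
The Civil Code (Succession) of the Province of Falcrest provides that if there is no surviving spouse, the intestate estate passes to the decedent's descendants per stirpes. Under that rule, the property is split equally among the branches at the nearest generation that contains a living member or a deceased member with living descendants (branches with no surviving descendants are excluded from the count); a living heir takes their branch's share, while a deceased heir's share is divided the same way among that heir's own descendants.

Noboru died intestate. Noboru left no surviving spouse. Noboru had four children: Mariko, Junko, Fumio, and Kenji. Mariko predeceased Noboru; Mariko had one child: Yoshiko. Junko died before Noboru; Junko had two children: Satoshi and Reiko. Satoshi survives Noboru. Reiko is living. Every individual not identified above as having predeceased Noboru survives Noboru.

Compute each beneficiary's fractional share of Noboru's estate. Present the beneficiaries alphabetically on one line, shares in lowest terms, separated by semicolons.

There is no surviving spouse, so the entire estate passes to Noboru's descendants per stirpes.
The estate is divided into 4 equal shares of 1/4 among Mariko, Junko, Fumio, Kenji.
Mariko predeceased; the 1/4 allotted to Mariko's branch passes to Mariko's issue by representation.
Yoshiko is the sole taker at this level and receives the full 1/4.
Junko predeceased; the 1/4 allotted to Junko's branch passes to Junko's issue by representation.
The 1/4 is divided into 2 equal shares of 1/8 among Satoshi, Reiko.
Satoshi is living and takes 1/8.
Reiko is living and takes 1/8.
Fumio is living and takes 1/4.
Kenji is living and takes 1/4.

Fumio 1/4; Kenji 1/4; Reiko 1/8; Satoshi 1/8; Yoshiko 1/4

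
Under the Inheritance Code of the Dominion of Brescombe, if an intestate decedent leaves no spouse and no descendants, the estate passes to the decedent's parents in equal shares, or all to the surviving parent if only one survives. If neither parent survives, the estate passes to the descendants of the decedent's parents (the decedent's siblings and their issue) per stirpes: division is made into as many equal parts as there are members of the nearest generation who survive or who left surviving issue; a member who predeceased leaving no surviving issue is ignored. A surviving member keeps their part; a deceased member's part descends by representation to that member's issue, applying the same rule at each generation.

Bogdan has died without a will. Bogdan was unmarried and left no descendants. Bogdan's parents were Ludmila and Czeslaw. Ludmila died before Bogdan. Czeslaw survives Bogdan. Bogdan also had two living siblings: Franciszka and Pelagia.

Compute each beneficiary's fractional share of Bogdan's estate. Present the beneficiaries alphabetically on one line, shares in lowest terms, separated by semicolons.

Only one parent, Czeslaw, survives, so Czeslaw takes the entire estate. The siblings take nothing because a surviving parent has priority.

Czeslaw 1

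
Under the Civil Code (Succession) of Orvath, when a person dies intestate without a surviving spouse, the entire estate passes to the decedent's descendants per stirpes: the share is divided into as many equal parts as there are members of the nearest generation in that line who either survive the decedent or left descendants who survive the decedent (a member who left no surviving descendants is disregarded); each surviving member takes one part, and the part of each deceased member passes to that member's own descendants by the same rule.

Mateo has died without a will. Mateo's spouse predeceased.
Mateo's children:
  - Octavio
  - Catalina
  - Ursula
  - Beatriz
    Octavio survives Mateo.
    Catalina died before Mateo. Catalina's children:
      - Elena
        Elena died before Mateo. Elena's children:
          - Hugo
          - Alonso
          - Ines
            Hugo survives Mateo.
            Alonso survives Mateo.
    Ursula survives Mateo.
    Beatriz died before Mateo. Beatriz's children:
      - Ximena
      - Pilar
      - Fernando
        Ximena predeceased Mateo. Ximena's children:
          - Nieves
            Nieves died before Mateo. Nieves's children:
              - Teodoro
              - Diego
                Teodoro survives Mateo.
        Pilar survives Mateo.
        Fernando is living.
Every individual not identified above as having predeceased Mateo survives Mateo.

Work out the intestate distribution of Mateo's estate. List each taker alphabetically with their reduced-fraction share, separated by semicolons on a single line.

Alonso 1/12; Diego 1/24; Fernando 1/12; Hugo 1/12; Ines 1/12; Octavio 1/4; Pilar 1/12; Teodoro 1/24; Ursula 1/4

There is no surviving spouse, so the entire estate passes to Mateo's descendants per stirpes.
The estate is divided into 4 equal shares of 1/4 among Octavio, Catalina, Ursula, Beatriz.
Octavio is living and takes 1/4.
Catalina predeceased; the 1/4 allotted to Catalina's branch passes to Catalina's issue by representation.
Elena's line is the sole branch at this level, so the full 1/4 passes to Elena's issue by representation.
The 1/4 is divided into 3 equal shares of 1/12 among Hugo, Alonso, Ines.
Hugo is living and takes 1/12.
Alonso is living and takes 1/12.
Ines is living and takes 1/12.
Ursula is living and takes 1/4.
Beatriz predeceased; the 1/4 allotted to Beatriz's branch passes to Beatriz's issue by representation.
The 1/4 is divided into 3 equal shares of 1/12 among Ximena, Pilar, Fernando.
Ximena predeceased; the 1/12 allotted to Ximena's branch passes to Ximena's issue by representation.
Nieves's line is the sole branch at this level, so the full 1/12 passes to Nieves's issue by representation.
The 1/12 is divided into 2 equal shares of 1/24 among Teodoro, Diego.
Teodoro is living and takes 1/24.
Diego is living and takes 1/24.
Pilar is living and takes 1/12.
Fernando is living and takes 1/12.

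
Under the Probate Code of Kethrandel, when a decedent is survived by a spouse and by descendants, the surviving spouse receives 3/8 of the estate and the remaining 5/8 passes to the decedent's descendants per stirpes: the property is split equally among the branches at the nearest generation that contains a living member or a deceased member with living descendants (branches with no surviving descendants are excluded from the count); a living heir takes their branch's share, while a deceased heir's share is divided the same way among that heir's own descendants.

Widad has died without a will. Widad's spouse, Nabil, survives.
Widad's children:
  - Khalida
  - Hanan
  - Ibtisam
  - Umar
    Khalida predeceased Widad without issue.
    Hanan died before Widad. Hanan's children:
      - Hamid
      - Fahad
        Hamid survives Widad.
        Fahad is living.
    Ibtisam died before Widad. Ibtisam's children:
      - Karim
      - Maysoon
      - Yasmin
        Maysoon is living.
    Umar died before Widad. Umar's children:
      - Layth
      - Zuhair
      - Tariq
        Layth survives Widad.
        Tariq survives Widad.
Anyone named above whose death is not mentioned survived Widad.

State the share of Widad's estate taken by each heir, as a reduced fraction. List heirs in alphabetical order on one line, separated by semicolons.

Nabil, as surviving spouse, takes 3/8.
The remaining 5/8 passes to Widad's descendants per stirpes.
Khalida left no surviving issue, so that branch lapses and is disregarded.
The 5/8 is divided into 3 equal shares of 5/24 among Hanan, Ibtisam, Umar.
Hanan predeceased; the 5/24 allotted to Hanan's branch passes to Hanan's issue by representation.
The 5/24 is divided into 2 equal shares of 5/48 among Hamid, Fahad.
Hamid is living and takes 5/48.
Fahad is living and takes 5/48.
Ibtisam predeceased; the 5/24 allotted to Ibtisam's branch passes to Ibtisam's issue by representation.
The 5/24 is divided into 3 equal shares of 5/72 among Karim, Maysoon, Yasmin.
Karim is living and takes 5/72.
Maysoon is living and takes 5/72.
Yasmin is living and takes 5/72.
Umar predeceased; the 5/24 allotted to Umar's branch passes to Umar's issue by representation.
The 5/24 is divided into 3 equal shares of 5/72 among Layth, Zuhair, Tariq.
Layth is living and takes 5/72.
Zuhair is living and takes 5/72.
Tariq is living and takes 5/72.

Fahad 5/48; Hamid 5/48; Karim 5/72; Layth 5/72; Maysoon 5/72; Nabil 3/8; Tariq 5/72; Yasmin 5/72; Zuhair 5/72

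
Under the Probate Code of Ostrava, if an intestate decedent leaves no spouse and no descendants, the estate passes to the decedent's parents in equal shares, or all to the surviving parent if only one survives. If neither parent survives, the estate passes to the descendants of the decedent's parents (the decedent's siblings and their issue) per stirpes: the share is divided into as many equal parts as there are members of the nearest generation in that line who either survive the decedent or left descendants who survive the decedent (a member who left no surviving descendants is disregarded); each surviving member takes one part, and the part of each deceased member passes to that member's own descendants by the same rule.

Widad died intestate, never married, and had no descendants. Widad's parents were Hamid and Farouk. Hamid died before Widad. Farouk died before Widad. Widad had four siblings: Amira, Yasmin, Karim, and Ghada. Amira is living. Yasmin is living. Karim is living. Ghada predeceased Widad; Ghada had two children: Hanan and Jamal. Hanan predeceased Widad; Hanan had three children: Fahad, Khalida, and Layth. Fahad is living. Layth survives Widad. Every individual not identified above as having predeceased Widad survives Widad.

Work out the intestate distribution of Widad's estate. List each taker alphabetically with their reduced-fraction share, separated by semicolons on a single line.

Amira 1/4; Fahad 1/24; Jamal 1/8; Karim 1/4; Khalida 1/24; Layth 1/24; Yasmin 1/4

Neither parent survives and there are no descendants, so the estate passes to Widad's siblings and their issue per stirpes.
The estate is divided into 4 equal shares of 1/4 among Amira, Yasmin, Karim, Ghada.
Amira is living and takes 1/4.
Yasmin is living and takes 1/4.
Karim is living and takes 1/4.
Ghada predeceased; the 1/4 allotted to Ghada's branch passes to Ghada's issue by representation.
The 1/4 is divided into 2 equal shares of 1/8 among Hanan, Jamal.
Hanan predeceased; the 1/8 allotted to Hanan's branch passes to Hanan's issue by representation.
The 1/8 is divided into 3 equal shares of 1/24 among Fahad, Khalida, Layth.
Fahad is living and takes 1/24.
Khalida is living and takes 1/24.
Layth is living and takes 1/24.
Jamal is living and takes 1/8.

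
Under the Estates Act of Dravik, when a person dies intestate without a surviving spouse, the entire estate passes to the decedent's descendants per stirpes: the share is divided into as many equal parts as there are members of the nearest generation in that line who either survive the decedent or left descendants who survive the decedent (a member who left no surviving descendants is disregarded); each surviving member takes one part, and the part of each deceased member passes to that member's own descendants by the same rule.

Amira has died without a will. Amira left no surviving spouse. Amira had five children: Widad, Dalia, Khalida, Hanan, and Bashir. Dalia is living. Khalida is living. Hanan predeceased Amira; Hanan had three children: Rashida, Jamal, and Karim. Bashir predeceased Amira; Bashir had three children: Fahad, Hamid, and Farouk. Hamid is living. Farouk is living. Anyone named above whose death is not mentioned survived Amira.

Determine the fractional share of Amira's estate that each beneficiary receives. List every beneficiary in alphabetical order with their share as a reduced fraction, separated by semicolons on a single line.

Dalia 1/5; Fahad 1/15; Farouk 1/15; Hamid 1/15; Jamal 1/15; Karim 1/15; Khalida 1/5; Rashida 1/15; Widad 1/5

There is no surviving spouse, so the entire estate passes to Amira's descendants per stirpes.
The estate is divided into 5 equal shares of 1/5 among Widad, Dalia, Khalida, Hanan, Bashir.
Widad is living and takes 1/5.
Dalia is living and takes 1/5.
Khalida is living and takes 1/5.
Hanan predeceased; the 1/5 allotted to Hanan's branch passes to Hanan's issue by representation.
The 1/5 is divided into 3 equal shares of 1/15 among Rashida, Jamal, Karim.
Rashida is living and takes 1/15.
Jamal is living and takes 1/15.
Karim is living and takes 1/15.
Bashir predeceased; the 1/5 allotted to Bashir's branch passes to Bashir's issue by representation.
The 1/5 is divided into 3 equal shares of 1/15 among Fahad, Hamid, Farouk.
Fahad is living and takes 1/15.
Hamid is living and takes 1/15.
Farouk is living and takes 1/15.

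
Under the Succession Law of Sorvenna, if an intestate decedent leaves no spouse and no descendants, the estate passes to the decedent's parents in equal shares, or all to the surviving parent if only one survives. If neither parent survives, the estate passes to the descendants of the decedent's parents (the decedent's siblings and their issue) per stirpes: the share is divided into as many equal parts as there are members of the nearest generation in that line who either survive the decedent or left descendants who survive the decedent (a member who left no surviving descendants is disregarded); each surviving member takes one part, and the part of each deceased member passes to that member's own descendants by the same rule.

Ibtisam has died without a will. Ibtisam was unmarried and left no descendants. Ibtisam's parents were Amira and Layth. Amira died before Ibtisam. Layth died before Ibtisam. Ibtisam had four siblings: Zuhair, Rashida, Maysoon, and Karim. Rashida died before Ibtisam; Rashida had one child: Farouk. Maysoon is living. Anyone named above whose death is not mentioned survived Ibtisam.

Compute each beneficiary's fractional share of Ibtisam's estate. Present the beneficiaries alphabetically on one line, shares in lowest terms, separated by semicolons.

Farouk 1/4; Karim 1/4; Maysoon 1/4; Zuhair 1/4

Neither parent survives and there are no descendants, so the estate passes to Ibtisam's siblings and their issue per stirpes.
The estate is divided into 4 equal shares of 1/4 among Zuhair, Rashida, Maysoon, Karim.
Zuhair is living and takes 1/4.
Rashida predeceased; the 1/4 allotted to Rashida's branch passes to Rashida's issue by representation.
Farouk is the sole taker at this level and receives the full 1/4.
Maysoon is living and takes 1/4.
Karim is living and takes 1/4.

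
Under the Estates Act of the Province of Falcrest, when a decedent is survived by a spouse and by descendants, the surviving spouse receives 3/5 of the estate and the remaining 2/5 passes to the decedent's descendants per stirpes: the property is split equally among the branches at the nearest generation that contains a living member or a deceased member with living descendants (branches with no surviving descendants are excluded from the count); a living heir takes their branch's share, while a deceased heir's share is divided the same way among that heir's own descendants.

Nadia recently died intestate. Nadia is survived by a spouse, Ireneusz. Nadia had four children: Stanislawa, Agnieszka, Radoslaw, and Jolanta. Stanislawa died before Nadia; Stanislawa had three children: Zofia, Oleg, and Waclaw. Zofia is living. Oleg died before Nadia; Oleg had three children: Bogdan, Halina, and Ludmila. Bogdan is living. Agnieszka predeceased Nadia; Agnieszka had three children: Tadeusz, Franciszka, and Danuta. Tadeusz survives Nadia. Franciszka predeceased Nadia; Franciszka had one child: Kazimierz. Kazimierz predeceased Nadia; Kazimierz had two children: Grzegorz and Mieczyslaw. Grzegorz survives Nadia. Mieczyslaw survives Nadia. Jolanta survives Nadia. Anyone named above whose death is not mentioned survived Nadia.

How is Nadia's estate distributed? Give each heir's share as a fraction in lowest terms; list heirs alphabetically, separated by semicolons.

Ireneusz, as surviving spouse, takes 3/5.
The remaining 2/5 passes to Nadia's descendants per stirpes.
The 2/5 is divided into 4 equal shares of 1/10 among Stanislawa, Agnieszka, Radoslaw, Jolanta.
Stanislawa predeceased; the 1/10 allotted to Stanislawa's branch passes to Stanislawa's issue by representation.
The 1/10 is divided into 3 equal shares of 1/30 among Zofia, Oleg, Waclaw.
Zofia is living and takes 1/30.
Oleg predeceased; the 1/30 allotted to Oleg's branch passes to Oleg's issue by representation.
The 1/30 is divided into 3 equal shares of 1/90 among Bogdan, Halina, Ludmila.
Bogdan is living and takes 1/90.
Halina is living and takes 1/90.
Ludmila is living and takes 1/90.
Waclaw is living and takes 1/30.
Agnieszka predeceased; the 1/10 allotted to Agnieszka's branch passes to Agnieszka's issue by representation.
The 1/10 is divided into 3 equal shares of 1/30 among Tadeusz, Franciszka, Danuta.
Tadeusz is living and takes 1/30.
Franciszka predeceased; the 1/30 allotted to Franciszka's branch passes to Franciszka's issue by representation.
Kazimierz's line is the sole branch at this level, so the full 1/30 passes to Kazimierz's issue by representation.
The 1/30 is divided into 2 equal shares of 1/60 among Grzegorz, Mieczyslaw.
Grzegorz is living and takes 1/60.
Mieczyslaw is living and takes 1/60.
Danuta is living and takes 1/30.
Radoslaw is living and takes 1/10.
Jolanta is living and takes 1/10.

Bogdan 1/90; Danuta 1/30; Grzegorz 1/60; Halina 1/90; Ireneusz 3/5; Jolanta 1/10; Ludmila 1/90; Mieczyslaw 1/60; Radoslaw 1/10; Tadeusz 1/30; Waclaw 1/30; Zofia 1/30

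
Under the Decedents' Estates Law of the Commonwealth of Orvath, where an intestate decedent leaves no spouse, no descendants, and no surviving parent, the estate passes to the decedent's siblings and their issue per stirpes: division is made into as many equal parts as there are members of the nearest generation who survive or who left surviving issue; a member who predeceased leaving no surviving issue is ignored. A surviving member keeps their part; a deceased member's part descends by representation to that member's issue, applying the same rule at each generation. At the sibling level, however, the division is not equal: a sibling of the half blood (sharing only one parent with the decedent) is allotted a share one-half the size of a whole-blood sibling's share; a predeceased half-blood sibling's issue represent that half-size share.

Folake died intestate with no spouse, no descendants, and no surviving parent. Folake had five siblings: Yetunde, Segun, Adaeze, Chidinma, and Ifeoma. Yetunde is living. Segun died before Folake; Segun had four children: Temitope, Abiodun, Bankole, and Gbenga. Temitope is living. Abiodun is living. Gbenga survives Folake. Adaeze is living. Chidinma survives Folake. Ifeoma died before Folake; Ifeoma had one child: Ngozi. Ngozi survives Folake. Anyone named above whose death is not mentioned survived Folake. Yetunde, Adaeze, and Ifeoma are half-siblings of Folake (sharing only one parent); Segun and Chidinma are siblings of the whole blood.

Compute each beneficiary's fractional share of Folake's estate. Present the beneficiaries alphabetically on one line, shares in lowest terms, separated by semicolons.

Abiodun 1/14; Adaeze 1/7; Bankole 1/14; Chidinma 2/7; Gbenga 1/14; Ngozi 1/7; Temitope 1/14; Yetunde 1/7

No spouse, descendants, or parent survives, so the estate passes to Folake's siblings per stirpes.
Half-blood siblings count for one-half the weight of whole-blood siblings at the initial division.
Dividing 1 in proportion to weights (total weight 7/2): Yetunde (weight 1/2) → 1/7; Segun (weight 1) → 2/7; Adaeze (weight 1/2) → 1/7; Chidinma (weight 1) → 2/7; Ifeoma (weight 1/2) → 1/7.
Yetunde is living and takes 1/7.
Segun predeceased; the 2/7 allotted to Segun's branch passes to Segun's issue by representation.
The 2/7 is divided into 4 equal shares of 1/14 among Temitope, Abiodun, Bankole, Gbenga.
Temitope is living and takes 1/14.
Abiodun is living and takes 1/14.
Bankole is living and takes 1/14.
Gbenga is living and takes 1/14.
Adaeze is living and takes 1/7.
Chidinma is living and takes 2/7.
Ifeoma predeceased; the 1/7 allotted to Ifeoma's branch passes to Ifeoma's issue by representation.
Ngozi is the sole taker at this level and receives the full 1/7.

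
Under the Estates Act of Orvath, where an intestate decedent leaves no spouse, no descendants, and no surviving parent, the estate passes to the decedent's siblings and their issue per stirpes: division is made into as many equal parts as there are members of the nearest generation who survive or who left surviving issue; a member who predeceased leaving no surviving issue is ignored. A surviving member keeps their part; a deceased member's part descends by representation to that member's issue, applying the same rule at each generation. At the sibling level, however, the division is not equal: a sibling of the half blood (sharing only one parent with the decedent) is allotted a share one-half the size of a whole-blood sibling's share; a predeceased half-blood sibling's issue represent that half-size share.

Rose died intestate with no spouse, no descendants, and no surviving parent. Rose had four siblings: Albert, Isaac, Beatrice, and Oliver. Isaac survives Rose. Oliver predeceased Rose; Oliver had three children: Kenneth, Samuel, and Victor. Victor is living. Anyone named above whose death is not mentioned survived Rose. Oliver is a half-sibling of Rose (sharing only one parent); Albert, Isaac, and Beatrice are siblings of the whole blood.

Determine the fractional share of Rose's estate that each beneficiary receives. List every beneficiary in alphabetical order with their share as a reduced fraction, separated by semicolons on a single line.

No spouse, descendants, or parent survives, so the estate passes to Rose's siblings per stirpes.
Half-blood siblings count for one-half the weight of whole-blood siblings at the initial division.
Dividing 1 in proportion to weights (total weight 7/2): Albert (weight 1) → 2/7; Isaac (weight 1) → 2/7; Beatrice (weight 1) → 2/7; Oliver (weight 1/2) → 1/7.
Albert is living and takes 2/7.
Isaac is living and takes 2/7.
Beatrice is living and takes 2/7.
Oliver predeceased; the 1/7 allotted to Oliver's branch passes to Oliver's issue by representation.
The 1/7 is divided into 3 equal shares of 1/21 among Kenneth, Samuel, Victor.
Kenneth is living and takes 1/21.
Samuel is living and takes 1/21.
Victor is living and takes 1/21.

Albert 2/7; Beatrice 2/7; Isaac 2/7; Kenneth 1/21; Samuel 1/21; Victor 1/21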